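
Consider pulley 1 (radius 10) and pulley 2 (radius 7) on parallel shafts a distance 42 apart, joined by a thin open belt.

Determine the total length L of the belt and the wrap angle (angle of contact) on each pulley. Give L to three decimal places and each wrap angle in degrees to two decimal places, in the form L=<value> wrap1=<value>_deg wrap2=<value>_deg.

L=137.621 wrap1=188.19_deg wrap2=171.81_deg

open belt: β = asin((r2−r1)/C) = asin(-3/42) = -4.0960°
wrap1 = π − 2β = 188.1921°
wrap2 = π + 2β = 171.8079°
tangent length = C·cosβ = 41.8927
L = r1·wrap1 + r2·wrap2 + 2·C·cosβ = 10·3.2846 + 7·2.9986 + 2·41.8927 = 137.6215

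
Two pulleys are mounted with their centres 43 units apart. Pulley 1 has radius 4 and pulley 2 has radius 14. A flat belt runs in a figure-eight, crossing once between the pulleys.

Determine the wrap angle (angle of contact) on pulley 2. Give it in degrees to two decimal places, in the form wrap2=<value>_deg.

wrap2=229.49_deg

crossed belt: β = asin((r1+r2)/C) = asin(18/43) = 24.7465°
wrap1 = wrap2 = π + 2β = 229.4930°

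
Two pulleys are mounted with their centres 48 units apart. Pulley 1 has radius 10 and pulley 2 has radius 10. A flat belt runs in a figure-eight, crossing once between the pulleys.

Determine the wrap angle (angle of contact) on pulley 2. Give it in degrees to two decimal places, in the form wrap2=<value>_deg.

crossed belt: β = asin((r1+r2)/C) = asin(20/48) = 24.6243°
wrap1 = wrap2 = π + 2β = 229.2486°

wrap2=229.25_deg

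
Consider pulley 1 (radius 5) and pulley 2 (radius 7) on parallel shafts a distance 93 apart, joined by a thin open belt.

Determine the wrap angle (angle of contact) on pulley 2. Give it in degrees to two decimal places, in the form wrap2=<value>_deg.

open belt: β = asin((r2−r1)/C) = asin(2/93) = 1.2323°
wrap1 = π − 2β = 177.5355°
wrap2 = π + 2β = 182.4645°

wrap2=182.46_deg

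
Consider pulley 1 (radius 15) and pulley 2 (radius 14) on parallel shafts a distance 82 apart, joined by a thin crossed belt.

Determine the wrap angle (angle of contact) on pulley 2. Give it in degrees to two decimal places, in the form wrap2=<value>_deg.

crossed belt: β = asin((r1+r2)/C) = asin(29/82) = 20.7113°
wrap1 = wrap2 = π + 2β = 221.4225°

wrap2=221.42_deg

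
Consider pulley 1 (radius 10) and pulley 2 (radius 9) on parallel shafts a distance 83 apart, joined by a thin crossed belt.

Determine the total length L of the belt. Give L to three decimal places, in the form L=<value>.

crossed belt: β = asin((r1+r2)/C) = asin(19/83) = 13.2332°
wrap1 = wrap2 = π + 2β = 206.4665°
tangent length = C·cosβ = 80.7960
L = (r1+r2)·wrap + 2·C·cosβ = 19·3.6035 + 2·80.7960 = 230.0590

L=230.059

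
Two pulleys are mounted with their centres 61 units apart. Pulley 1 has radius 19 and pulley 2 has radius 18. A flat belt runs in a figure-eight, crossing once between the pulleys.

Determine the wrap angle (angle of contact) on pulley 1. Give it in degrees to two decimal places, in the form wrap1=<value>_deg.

wrap1=254.68_deg

crossed belt: β = asin((r1+r2)/C) = asin(37/61) = 37.3410°
wrap1 = wrap2 = π + 2β = 254.6820°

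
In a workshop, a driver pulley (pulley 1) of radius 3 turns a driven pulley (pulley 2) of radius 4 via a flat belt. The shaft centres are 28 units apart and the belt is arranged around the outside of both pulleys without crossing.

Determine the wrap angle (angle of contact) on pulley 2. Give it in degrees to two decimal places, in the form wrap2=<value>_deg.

open belt: β = asin((r2−r1)/C) = asin(1/28) = 2.0467°
wrap1 = π − 2β = 175.9066°
wrap2 = π + 2β = 184.0934°

wrap2=184.09_deg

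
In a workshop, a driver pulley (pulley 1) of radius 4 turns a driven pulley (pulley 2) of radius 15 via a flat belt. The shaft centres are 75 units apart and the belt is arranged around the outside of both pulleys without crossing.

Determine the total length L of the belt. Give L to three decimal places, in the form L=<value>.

open belt: β = asin((r2−r1)/C) = asin(11/75) = 8.4338°
wrap1 = π − 2β = 163.1324°
wrap2 = π + 2β = 196.8676°
tangent length = C·cosβ = 74.1889
L = r1·wrap1 + r2·wrap2 + 2·C·cosβ = 4·2.8472 + 15·3.4360 + 2·74.1889 = 211.3065

L=211.307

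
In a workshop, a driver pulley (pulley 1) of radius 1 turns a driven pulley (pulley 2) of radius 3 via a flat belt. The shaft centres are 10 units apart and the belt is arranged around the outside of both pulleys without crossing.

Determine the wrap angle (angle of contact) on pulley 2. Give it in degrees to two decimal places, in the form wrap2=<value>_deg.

wrap2=203.07_deg

open belt: β = asin((r2−r1)/C) = asin(2/10) = 11.5370°
wrap1 = π − 2β = 156.9261°
wrap2 = π + 2β = 203.0739°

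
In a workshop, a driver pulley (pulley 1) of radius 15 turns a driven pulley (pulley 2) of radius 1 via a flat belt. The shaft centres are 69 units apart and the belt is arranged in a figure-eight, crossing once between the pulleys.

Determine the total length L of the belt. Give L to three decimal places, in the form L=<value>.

crossed belt: β = asin((r1+r2)/C) = asin(16/69) = 13.4080°
wrap1 = wrap2 = π + 2β = 206.8160°
tangent length = C·cosβ = 67.1193
L = (r1+r2)·wrap + 2·C·cosβ = 16·3.6096 + 2·67.1193 = 191.9925

L=191.993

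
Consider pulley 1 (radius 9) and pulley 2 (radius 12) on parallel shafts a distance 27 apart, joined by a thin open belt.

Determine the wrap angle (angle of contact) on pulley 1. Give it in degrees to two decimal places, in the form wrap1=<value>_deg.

wrap1=167.24_deg

open belt: β = asin((r2−r1)/C) = asin(3/27) = 6.3794°
wrap1 = π − 2β = 167.2413°
wrap2 = π + 2β = 192.7587°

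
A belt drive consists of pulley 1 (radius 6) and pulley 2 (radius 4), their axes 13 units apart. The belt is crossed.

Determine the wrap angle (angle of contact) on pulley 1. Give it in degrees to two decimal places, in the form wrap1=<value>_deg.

crossed belt: β = asin((r1+r2)/C) = asin(10/13) = 50.2849°
wrap1 = wrap2 = π + 2β = 280.5697°

wrap1=280.57_deg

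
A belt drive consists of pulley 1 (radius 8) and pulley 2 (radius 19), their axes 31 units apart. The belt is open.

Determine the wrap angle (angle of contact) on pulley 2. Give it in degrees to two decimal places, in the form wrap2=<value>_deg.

open belt: β = asin((r2−r1)/C) = asin(11/31) = 20.7836°
wrap1 = π − 2β = 138.4329°
wrap2 = π + 2β = 221.5671°

wrap2=221.57_deg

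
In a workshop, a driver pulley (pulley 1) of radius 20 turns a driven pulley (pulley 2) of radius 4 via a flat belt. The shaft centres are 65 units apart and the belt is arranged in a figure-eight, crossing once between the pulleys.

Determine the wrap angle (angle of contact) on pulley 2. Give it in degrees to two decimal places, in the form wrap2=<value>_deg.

wrap2=223.34_deg

crossed belt: β = asin((r1+r2)/C) = asin(24/65) = 21.6682°
wrap1 = wrap2 = π + 2β = 223.3364°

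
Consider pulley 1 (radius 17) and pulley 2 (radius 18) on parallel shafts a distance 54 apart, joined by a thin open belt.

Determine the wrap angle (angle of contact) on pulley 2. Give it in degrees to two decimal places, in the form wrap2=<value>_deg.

open belt: β = asin((r2−r1)/C) = asin(1/54) = 1.0611°
wrap1 = π − 2β = 177.8778°
wrap2 = π + 2β = 182.1222°

wrap2=182.12_deg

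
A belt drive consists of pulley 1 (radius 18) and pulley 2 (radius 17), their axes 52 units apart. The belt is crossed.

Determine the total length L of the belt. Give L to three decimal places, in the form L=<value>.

L=238.557

crossed belt: β = asin((r1+r2)/C) = asin(35/52) = 42.3050°
wrap1 = wrap2 = π + 2β = 264.6100°
tangent length = C·cosβ = 38.4578
L = (r1+r2)·wrap + 2·C·cosβ = 35·4.6183 + 2·38.4578 = 238.5566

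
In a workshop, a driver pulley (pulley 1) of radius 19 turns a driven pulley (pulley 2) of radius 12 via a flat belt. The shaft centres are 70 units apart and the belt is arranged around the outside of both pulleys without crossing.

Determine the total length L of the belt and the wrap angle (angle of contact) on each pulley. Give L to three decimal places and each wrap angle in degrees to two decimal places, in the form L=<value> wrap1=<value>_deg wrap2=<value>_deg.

open belt: β = asin((r2−r1)/C) = asin(-7/70) = -5.7392°
wrap1 = π − 2β = 191.4783°
wrap2 = π + 2β = 168.5217°
tangent length = C·cosβ = 69.6491
L = r1·wrap1 + r2·wrap2 + 2·C·cosβ = 19·3.3419 + 12·2.9413 + 2·69.6491 = 238.0900

L=238.090 wrap1=191.48_deg wrap2=168.52_deg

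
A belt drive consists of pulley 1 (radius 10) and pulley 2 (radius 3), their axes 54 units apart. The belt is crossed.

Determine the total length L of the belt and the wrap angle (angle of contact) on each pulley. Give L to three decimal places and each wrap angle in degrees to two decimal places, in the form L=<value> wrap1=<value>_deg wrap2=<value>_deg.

L=151.986 wrap1=207.86_deg wrap2=207.86_deg

crossed belt: β = asin((r1+r2)/C) = asin(13/54) = 13.9303°
wrap1 = wrap2 = π + 2β = 207.8605°
tangent length = C·cosβ = 52.4118
L = (r1+r2)·wrap + 2·C·cosβ = 13·3.6279 + 2·52.4118 = 151.9857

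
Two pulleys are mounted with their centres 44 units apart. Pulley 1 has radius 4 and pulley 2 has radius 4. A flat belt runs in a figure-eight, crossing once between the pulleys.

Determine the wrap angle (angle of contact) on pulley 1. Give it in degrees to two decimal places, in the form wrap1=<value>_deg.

wrap1=200.95_deg

crossed belt: β = asin((r1+r2)/C) = asin(8/44) = 10.4757°
wrap1 = wrap2 = π + 2β = 200.9514°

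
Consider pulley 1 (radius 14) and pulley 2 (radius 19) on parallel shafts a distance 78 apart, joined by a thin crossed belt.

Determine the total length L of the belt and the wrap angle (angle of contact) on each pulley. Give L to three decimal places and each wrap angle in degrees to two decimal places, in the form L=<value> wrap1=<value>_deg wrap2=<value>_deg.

crossed belt: β = asin((r1+r2)/C) = asin(33/78) = 25.0290°
wrap1 = wrap2 = π + 2β = 230.0580°
tangent length = C·cosβ = 70.6753
L = (r1+r2)·wrap + 2·C·cosβ = 33·4.0153 + 2·70.6753 = 273.8545

L=273.855 wrap1=230.06_deg wrap2=230.06_deg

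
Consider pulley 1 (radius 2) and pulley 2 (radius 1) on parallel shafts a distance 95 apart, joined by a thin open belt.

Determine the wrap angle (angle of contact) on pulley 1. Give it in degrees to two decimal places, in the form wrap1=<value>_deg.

wrap1=181.21_deg

open belt: β = asin((r2−r1)/C) = asin(-1/95) = -0.6031°
wrap1 = π − 2β = 181.2062°
wrap2 = π + 2β = 178.7938°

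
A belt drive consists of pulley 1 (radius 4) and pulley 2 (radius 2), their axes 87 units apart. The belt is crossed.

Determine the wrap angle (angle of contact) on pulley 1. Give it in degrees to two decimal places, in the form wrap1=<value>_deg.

wrap1=187.91_deg

crossed belt: β = asin((r1+r2)/C) = asin(6/87) = 3.9546°
wrap1 = wrap2 = π + 2β = 187.9091°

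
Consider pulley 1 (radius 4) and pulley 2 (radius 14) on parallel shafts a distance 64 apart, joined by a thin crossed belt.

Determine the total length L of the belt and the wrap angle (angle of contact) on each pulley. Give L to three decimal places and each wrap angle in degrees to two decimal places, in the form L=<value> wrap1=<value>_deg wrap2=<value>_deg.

L=189.645 wrap1=212.67_deg wrap2=212.67_deg

crossed belt: β = asin((r1+r2)/C) = asin(18/64) = 16.3348°
wrap1 = wrap2 = π + 2β = 212.6696°
tangent length = C·cosβ = 61.4166
L = (r1+r2)·wrap + 2·C·cosβ = 18·3.7118 + 2·61.4166 = 189.6454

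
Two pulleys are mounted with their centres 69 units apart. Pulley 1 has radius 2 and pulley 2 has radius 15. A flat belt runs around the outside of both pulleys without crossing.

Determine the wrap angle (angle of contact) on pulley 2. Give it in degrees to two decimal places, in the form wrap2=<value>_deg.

wrap2=201.72_deg

open belt: β = asin((r2−r1)/C) = asin(13/69) = 10.8598°
wrap1 = π − 2β = 158.2805°
wrap2 = π + 2β = 201.7195°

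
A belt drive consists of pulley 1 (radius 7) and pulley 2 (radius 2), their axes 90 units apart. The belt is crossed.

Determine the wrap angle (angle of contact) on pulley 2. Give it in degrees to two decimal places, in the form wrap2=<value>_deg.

crossed belt: β = asin((r1+r2)/C) = asin(9/90) = 5.7392°
wrap1 = wrap2 = π + 2β = 191.4783°

wrap2=191.48_deg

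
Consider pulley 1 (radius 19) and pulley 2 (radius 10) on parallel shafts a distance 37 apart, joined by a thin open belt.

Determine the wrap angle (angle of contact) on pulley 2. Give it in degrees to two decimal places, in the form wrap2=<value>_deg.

wrap2=151.84_deg

open belt: β = asin((r2−r1)/C) = asin(-9/37) = -14.0780°
wrap1 = π − 2β = 208.1561°
wrap2 = π + 2β = 151.8439°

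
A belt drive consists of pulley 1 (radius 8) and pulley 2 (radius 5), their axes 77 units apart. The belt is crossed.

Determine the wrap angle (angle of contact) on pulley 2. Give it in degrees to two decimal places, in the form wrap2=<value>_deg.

wrap2=199.44_deg

crossed belt: β = asin((r1+r2)/C) = asin(13/77) = 9.7199°
wrap1 = wrap2 = π + 2β = 199.4397°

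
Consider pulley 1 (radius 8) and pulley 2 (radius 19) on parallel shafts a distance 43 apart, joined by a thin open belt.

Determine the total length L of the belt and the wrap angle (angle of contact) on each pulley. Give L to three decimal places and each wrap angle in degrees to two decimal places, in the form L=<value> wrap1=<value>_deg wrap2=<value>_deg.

L=173.653 wrap1=150.36_deg wrap2=209.64_deg

open belt: β = asin((r2−r1)/C) = asin(11/43) = 14.8218°
wrap1 = π − 2β = 150.3564°
wrap2 = π + 2β = 209.6436°
tangent length = C·cosβ = 41.5692
L = r1·wrap1 + r2·wrap2 + 2·C·cosβ = 8·2.6242 + 19·3.6590 + 2·41.5692 = 173.6526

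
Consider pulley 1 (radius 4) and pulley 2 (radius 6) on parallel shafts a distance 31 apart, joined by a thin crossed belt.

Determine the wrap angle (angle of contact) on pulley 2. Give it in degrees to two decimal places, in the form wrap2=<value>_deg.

wrap2=217.64_deg

crossed belt: β = asin((r1+r2)/C) = asin(10/31) = 18.8191°
wrap1 = wrap2 = π + 2β = 217.6381°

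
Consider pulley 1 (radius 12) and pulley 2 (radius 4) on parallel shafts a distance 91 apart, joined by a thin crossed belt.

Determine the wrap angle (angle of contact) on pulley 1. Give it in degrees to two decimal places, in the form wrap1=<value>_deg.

crossed belt: β = asin((r1+r2)/C) = asin(16/91) = 10.1266°
wrap1 = wrap2 = π + 2β = 200.2532°

wrap1=200.25_deg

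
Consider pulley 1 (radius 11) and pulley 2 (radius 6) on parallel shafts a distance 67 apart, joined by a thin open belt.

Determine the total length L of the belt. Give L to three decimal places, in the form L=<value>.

L=187.780

open belt: β = asin((r2−r1)/C) = asin(-5/67) = -4.2798°
wrap1 = π − 2β = 188.5596°
wrap2 = π + 2β = 171.4404°
tangent length = C·cosβ = 66.8132
L = r1·wrap1 + r2·wrap2 + 2·C·cosβ = 11·3.2910 + 6·2.9922 + 2·66.8132 = 187.7804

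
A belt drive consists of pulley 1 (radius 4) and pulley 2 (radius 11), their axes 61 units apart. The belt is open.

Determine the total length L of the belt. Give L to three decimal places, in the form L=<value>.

L=169.928

open belt: β = asin((r2−r1)/C) = asin(7/61) = 6.5894°
wrap1 = π − 2β = 166.8211°
wrap2 = π + 2β = 193.1789°
tangent length = C·cosβ = 60.5970
L = r1·wrap1 + r2·wrap2 + 2·C·cosβ = 4·2.9116 + 11·3.3716 + 2·60.5970 = 169.9281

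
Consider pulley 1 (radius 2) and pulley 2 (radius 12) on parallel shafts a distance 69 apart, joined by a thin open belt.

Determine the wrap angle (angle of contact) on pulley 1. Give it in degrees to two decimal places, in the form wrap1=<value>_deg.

open belt: β = asin((r2−r1)/C) = asin(10/69) = 8.3331°
wrap1 = π − 2β = 163.3338°
wrap2 = π + 2β = 196.6662°

wrap1=163.33_deg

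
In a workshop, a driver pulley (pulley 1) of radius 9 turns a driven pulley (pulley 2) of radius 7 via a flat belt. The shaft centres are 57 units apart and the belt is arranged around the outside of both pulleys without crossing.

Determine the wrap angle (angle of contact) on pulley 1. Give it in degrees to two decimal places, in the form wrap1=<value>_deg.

wrap1=184.02_deg

open belt: β = asin((r2−r1)/C) = asin(-2/57) = -2.0108°
wrap1 = π − 2β = 184.0216°
wrap2 = π + 2β = 175.9784°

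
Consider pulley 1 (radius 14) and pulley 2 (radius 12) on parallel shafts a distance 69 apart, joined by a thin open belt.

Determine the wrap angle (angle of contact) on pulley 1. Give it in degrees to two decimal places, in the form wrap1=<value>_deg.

open belt: β = asin((r2−r1)/C) = asin(-2/69) = -1.6610°
wrap1 = π − 2β = 183.3220°
wrap2 = π + 2β = 176.6780°

wrap1=183.32_deg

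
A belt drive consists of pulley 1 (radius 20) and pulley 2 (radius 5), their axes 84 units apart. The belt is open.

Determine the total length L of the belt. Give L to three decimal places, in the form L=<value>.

L=249.226

open belt: β = asin((r2−r1)/C) = asin(-15/84) = -10.2866°
wrap1 = π − 2β = 200.5731°
wrap2 = π + 2β = 159.4269°
tangent length = C·cosβ = 82.6499
L = r1·wrap1 + r2·wrap2 + 2·C·cosβ = 20·3.5007 + 5·2.7825 + 2·82.6499 = 249.2256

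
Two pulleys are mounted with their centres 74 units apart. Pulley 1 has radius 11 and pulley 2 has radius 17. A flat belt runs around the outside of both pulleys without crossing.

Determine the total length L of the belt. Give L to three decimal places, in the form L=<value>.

open belt: β = asin((r2−r1)/C) = asin(6/74) = 4.6507°
wrap1 = π − 2β = 170.6986°
wrap2 = π + 2β = 189.3014°
tangent length = C·cosβ = 73.7564
L = r1·wrap1 + r2·wrap2 + 2·C·cosβ = 11·2.9793 + 17·3.3039 + 2·73.7564 = 236.4513

L=236.451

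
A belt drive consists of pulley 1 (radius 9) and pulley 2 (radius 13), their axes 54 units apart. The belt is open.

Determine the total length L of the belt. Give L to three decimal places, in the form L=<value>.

open belt: β = asin((r2−r1)/C) = asin(4/54) = 4.2480°
wrap1 = π − 2β = 171.5040°
wrap2 = π + 2β = 188.4960°
tangent length = C·cosβ = 53.8516
L = r1·wrap1 + r2·wrap2 + 2·C·cosβ = 9·2.9933 + 13·3.2899 + 2·53.8516 = 177.4115

L=177.411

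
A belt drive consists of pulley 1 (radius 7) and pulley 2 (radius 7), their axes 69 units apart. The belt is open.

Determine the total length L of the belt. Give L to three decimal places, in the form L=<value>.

open belt: β = asin((r2−r1)/C) = asin(0/69) = 0.0000°
wrap1 = π − 2β = 180.0000°
wrap2 = π + 2β = 180.0000°
tangent length = C·cosβ = 69.0000
L = r1·wrap1 + r2·wrap2 + 2·C·cosβ = 7·3.1416 + 7·3.1416 + 2·69.0000 = 181.9823

L=181.982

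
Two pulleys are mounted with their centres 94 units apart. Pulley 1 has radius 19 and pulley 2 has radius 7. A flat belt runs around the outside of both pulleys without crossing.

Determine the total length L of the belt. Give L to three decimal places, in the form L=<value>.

L=271.215

open belt: β = asin((r2−r1)/C) = asin(-12/94) = -7.3344°
wrap1 = π − 2β = 194.6687°
wrap2 = π + 2β = 165.3313°
tangent length = C·cosβ = 93.2309
L = r1·wrap1 + r2·wrap2 + 2·C·cosβ = 19·3.3976 + 7·2.8856 + 2·93.2309 = 271.2154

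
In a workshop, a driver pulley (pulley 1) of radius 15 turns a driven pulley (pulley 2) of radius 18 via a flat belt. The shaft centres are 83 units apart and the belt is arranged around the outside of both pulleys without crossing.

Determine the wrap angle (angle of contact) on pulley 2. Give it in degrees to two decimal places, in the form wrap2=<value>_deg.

wrap2=184.14_deg

open belt: β = asin((r2−r1)/C) = asin(3/83) = 2.0714°
wrap1 = π − 2β = 175.8572°
wrap2 = π + 2β = 184.1428°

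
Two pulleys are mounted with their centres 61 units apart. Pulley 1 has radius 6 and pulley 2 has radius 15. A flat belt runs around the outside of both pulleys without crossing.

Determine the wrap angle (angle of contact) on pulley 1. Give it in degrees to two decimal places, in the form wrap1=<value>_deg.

open belt: β = asin((r2−r1)/C) = asin(9/61) = 8.4844°
wrap1 = π − 2β = 163.0311°
wrap2 = π + 2β = 196.9689°

wrap1=163.03_deg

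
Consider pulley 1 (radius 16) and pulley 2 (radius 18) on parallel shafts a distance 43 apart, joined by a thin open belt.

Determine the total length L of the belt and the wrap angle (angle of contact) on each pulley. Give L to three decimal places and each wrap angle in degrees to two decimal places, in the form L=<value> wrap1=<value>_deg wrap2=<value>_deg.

open belt: β = asin((r2−r1)/C) = asin(2/43) = 2.6659°
wrap1 = π − 2β = 174.6682°
wrap2 = π + 2β = 185.3318°
tangent length = C·cosβ = 42.9535
L = r1·wrap1 + r2·wrap2 + 2·C·cosβ = 16·3.0485 + 18·3.2346 + 2·42.9535 = 192.9072

L=192.907 wrap1=174.67_deg wrap2=185.33_deg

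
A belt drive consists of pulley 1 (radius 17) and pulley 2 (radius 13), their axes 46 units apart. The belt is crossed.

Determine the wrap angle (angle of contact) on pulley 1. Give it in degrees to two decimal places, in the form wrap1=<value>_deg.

wrap1=261.41_deg

crossed belt: β = asin((r1+r2)/C) = asin(30/46) = 40.7057°
wrap1 = wrap2 = π + 2β = 261.4114°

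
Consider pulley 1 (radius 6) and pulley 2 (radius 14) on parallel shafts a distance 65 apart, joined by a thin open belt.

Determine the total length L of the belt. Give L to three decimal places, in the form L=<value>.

open belt: β = asin((r2−r1)/C) = asin(8/65) = 7.0697°
wrap1 = π − 2β = 165.8606°
wrap2 = π + 2β = 194.1394°
tangent length = C·cosβ = 64.5058
L = r1·wrap1 + r2·wrap2 + 2·C·cosβ = 6·2.8948 + 14·3.3884 + 2·64.5058 = 193.8177

L=193.818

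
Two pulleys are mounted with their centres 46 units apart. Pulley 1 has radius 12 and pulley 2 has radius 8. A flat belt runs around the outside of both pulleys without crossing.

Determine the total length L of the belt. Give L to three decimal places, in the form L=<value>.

L=155.180

open belt: β = asin((r2−r1)/C) = asin(-4/46) = -4.9885°
wrap1 = π − 2β = 189.9771°
wrap2 = π + 2β = 170.0229°
tangent length = C·cosβ = 45.8258
L = r1·wrap1 + r2·wrap2 + 2·C·cosβ = 12·3.3157 + 8·2.9675 + 2·45.8258 = 155.1799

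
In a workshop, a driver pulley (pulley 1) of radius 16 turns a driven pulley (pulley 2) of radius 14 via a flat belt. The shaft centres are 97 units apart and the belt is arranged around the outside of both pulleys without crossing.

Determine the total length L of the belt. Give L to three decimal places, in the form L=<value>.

L=288.289

open belt: β = asin((r2−r1)/C) = asin(-2/97) = -1.1814°
wrap1 = π − 2β = 182.3629°
wrap2 = π + 2β = 177.6371°
tangent length = C·cosβ = 96.9794
L = r1·wrap1 + r2·wrap2 + 2·C·cosβ = 16·3.1828 + 14·3.1004 + 2·96.9794 = 288.2890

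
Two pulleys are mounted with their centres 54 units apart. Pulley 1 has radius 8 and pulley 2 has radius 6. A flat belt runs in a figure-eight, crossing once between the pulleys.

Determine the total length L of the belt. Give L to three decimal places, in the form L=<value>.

L=155.633

crossed belt: β = asin((r1+r2)/C) = asin(14/54) = 15.0261°
wrap1 = wrap2 = π + 2β = 210.0522°
tangent length = C·cosβ = 52.1536
L = (r1+r2)·wrap + 2·C·cosβ = 14·3.6661 + 2·52.1536 = 155.6327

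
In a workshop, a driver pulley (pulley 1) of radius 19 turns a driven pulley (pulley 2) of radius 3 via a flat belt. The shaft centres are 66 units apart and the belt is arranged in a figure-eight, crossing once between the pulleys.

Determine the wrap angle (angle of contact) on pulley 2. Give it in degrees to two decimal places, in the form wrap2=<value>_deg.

crossed belt: β = asin((r1+r2)/C) = asin(22/66) = 19.4712°
wrap1 = wrap2 = π + 2β = 218.9424°

wrap2=218.94_deg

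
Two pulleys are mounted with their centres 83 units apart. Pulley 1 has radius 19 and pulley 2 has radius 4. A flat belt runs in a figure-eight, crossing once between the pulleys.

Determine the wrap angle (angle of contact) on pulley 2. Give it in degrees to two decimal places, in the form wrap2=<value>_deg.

wrap2=212.18_deg

crossed belt: β = asin((r1+r2)/C) = asin(23/83) = 16.0877°
wrap1 = wrap2 = π + 2β = 212.1754°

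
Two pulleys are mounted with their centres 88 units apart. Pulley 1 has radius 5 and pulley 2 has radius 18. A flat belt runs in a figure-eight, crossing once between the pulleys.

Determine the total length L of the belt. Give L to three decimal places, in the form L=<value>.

crossed belt: β = asin((r1+r2)/C) = asin(23/88) = 15.1510°
wrap1 = wrap2 = π + 2β = 210.3020°
tangent length = C·cosβ = 84.9412
L = (r1+r2)·wrap + 2·C·cosβ = 23·3.6705 + 2·84.9412 = 254.3029

L=254.303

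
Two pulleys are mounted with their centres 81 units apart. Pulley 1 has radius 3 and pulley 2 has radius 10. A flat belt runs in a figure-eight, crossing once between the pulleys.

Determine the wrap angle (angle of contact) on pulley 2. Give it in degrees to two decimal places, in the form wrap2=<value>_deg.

crossed belt: β = asin((r1+r2)/C) = asin(13/81) = 9.2356°
wrap1 = wrap2 = π + 2β = 198.4711°

wrap2=198.47_deg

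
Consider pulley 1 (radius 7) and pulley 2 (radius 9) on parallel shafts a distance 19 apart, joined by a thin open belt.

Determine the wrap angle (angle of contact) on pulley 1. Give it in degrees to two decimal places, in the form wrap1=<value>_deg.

wrap1=167.92_deg

open belt: β = asin((r2−r1)/C) = asin(2/19) = 6.0423°
wrap1 = π − 2β = 167.9153°
wrap2 = π + 2β = 192.0847°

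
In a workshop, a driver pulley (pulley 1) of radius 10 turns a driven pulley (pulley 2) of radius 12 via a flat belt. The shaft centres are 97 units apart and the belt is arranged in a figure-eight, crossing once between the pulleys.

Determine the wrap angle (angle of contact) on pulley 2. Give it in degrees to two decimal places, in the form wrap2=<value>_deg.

wrap2=206.22_deg

crossed belt: β = asin((r1+r2)/C) = asin(22/97) = 13.1090°
wrap1 = wrap2 = π + 2β = 206.2180°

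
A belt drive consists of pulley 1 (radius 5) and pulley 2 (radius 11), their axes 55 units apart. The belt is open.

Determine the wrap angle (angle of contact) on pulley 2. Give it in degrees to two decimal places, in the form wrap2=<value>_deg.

open belt: β = asin((r2−r1)/C) = asin(6/55) = 6.2629°
wrap1 = π − 2β = 167.4742°
wrap2 = π + 2β = 192.5258°

wrap2=192.53_deg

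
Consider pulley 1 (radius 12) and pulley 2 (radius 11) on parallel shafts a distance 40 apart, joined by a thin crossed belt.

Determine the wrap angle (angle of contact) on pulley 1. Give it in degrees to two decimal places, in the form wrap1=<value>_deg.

crossed belt: β = asin((r1+r2)/C) = asin(23/40) = 35.0996°
wrap1 = wrap2 = π + 2β = 250.1993°

wrap1=250.20_deg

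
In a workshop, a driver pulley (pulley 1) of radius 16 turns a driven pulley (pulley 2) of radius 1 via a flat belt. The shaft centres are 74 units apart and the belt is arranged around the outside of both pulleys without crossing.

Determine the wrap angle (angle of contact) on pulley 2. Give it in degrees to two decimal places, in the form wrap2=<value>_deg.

wrap2=156.61_deg

open belt: β = asin((r2−r1)/C) = asin(-15/74) = -11.6951°
wrap1 = π − 2β = 203.3901°
wrap2 = π + 2β = 156.6099°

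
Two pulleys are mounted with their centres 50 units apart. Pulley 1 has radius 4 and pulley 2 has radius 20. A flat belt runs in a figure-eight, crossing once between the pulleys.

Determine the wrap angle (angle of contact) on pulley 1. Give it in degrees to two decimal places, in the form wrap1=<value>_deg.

wrap1=237.37_deg

crossed belt: β = asin((r1+r2)/C) = asin(24/50) = 28.6854°
wrap1 = wrap2 = π + 2β = 237.3708°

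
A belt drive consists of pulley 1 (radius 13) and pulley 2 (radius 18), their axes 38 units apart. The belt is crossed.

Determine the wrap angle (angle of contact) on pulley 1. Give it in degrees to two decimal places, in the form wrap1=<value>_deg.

wrap1=289.33_deg

crossed belt: β = asin((r1+r2)/C) = asin(31/38) = 54.6655°
wrap1 = wrap2 = π + 2β = 289.3310°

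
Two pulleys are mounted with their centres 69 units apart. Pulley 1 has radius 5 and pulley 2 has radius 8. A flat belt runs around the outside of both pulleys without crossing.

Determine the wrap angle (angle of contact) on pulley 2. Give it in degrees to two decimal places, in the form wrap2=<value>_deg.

wrap2=184.98_deg

open belt: β = asin((r2−r1)/C) = asin(3/69) = 2.4919°
wrap1 = π − 2β = 175.0162°
wrap2 = π + 2β = 184.9838°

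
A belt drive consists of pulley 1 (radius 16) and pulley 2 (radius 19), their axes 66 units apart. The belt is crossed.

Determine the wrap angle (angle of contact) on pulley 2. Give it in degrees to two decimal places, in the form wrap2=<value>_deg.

wrap2=244.05_deg

crossed belt: β = asin((r1+r2)/C) = asin(35/66) = 32.0259°
wrap1 = wrap2 = π + 2β = 244.0519°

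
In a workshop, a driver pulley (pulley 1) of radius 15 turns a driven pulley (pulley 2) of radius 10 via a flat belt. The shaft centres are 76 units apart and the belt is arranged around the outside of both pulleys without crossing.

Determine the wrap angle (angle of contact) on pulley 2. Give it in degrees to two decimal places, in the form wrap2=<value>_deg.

wrap2=172.46_deg

open belt: β = asin((r2−r1)/C) = asin(-5/76) = -3.7722°
wrap1 = π − 2β = 187.5444°
wrap2 = π + 2β = 172.4556°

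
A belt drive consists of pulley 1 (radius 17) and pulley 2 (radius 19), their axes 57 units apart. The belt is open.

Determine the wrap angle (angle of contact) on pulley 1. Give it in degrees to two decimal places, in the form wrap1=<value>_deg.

open belt: β = asin((r2−r1)/C) = asin(2/57) = 2.0108°
wrap1 = π − 2β = 175.9784°
wrap2 = π + 2β = 184.0216°

wrap1=175.98_deg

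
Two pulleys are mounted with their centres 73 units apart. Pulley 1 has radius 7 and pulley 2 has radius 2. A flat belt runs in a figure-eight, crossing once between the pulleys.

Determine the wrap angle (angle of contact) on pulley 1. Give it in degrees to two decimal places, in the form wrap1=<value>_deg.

crossed belt: β = asin((r1+r2)/C) = asin(9/73) = 7.0819°
wrap1 = wrap2 = π + 2β = 194.1638°

wrap1=194.16_deg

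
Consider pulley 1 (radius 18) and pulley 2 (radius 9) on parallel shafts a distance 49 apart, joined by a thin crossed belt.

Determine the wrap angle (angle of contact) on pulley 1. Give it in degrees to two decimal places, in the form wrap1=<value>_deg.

crossed belt: β = asin((r1+r2)/C) = asin(27/49) = 33.4370°
wrap1 = wrap2 = π + 2β = 246.8741°

wrap1=246.87_deg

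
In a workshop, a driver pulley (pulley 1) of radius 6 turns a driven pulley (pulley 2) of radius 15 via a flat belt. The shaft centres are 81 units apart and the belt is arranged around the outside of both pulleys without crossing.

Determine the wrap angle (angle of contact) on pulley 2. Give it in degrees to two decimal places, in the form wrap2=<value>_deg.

open belt: β = asin((r2−r1)/C) = asin(9/81) = 6.3794°
wrap1 = π − 2β = 167.2413°
wrap2 = π + 2β = 192.7587°

wrap2=192.76_deg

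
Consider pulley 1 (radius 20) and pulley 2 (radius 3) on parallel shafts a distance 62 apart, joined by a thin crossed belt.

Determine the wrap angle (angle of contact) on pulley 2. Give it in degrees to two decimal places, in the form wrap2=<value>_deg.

wrap2=223.55_deg

crossed belt: β = asin((r1+r2)/C) = asin(23/62) = 21.7753°
wrap1 = wrap2 = π + 2β = 223.5506°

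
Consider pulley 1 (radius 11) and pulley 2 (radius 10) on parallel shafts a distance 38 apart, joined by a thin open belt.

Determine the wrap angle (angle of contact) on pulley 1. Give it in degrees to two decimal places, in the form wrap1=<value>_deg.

open belt: β = asin((r2−r1)/C) = asin(-1/38) = -1.5080°
wrap1 = π − 2β = 183.0159°
wrap2 = π + 2β = 176.9841°

wrap1=183.02_deg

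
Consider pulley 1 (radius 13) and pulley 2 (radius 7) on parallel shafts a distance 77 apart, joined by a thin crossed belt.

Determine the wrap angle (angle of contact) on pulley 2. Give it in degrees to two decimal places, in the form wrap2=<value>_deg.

wrap2=210.11_deg

crossed belt: β = asin((r1+r2)/C) = asin(20/77) = 15.0547°
wrap1 = wrap2 = π + 2β = 210.1093°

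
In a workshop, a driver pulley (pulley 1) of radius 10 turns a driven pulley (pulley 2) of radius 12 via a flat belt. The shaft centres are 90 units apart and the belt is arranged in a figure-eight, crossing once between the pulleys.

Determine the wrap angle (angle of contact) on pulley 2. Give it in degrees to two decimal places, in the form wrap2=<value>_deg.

wrap2=208.30_deg

crossed belt: β = asin((r1+r2)/C) = asin(22/90) = 14.1490°
wrap1 = wrap2 = π + 2β = 208.2980°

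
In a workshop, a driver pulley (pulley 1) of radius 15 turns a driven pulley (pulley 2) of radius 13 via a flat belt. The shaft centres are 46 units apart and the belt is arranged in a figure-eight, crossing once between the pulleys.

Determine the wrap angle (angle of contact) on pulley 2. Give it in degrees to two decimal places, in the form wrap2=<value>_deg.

crossed belt: β = asin((r1+r2)/C) = asin(28/46) = 37.4952°
wrap1 = wrap2 = π + 2β = 254.9905°

wrap2=254.99_deg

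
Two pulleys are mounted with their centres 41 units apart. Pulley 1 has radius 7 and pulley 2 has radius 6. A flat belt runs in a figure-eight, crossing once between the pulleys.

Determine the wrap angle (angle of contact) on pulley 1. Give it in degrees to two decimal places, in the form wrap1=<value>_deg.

wrap1=216.97_deg

crossed belt: β = asin((r1+r2)/C) = asin(13/41) = 18.4860°
wrap1 = wrap2 = π + 2β = 216.9720°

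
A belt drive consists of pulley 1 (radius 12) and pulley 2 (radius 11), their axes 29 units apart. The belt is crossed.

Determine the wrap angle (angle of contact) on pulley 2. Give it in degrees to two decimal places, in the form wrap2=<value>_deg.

crossed belt: β = asin((r1+r2)/C) = asin(23/29) = 52.4765°
wrap1 = wrap2 = π + 2β = 284.9530°

wrap2=284.95_deg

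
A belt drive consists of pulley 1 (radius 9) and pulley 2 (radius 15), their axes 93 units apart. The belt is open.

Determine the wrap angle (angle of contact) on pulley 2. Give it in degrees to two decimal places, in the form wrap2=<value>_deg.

open belt: β = asin((r2−r1)/C) = asin(6/93) = 3.6991°
wrap1 = π − 2β = 172.6019°
wrap2 = π + 2β = 187.3981°

wrap2=187.40_deg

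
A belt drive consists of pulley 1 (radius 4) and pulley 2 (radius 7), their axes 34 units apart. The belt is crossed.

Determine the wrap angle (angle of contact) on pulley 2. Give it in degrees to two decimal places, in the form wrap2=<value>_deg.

wrap2=217.75_deg

crossed belt: β = asin((r1+r2)/C) = asin(11/34) = 18.8765°
wrap1 = wrap2 = π + 2β = 217.7530°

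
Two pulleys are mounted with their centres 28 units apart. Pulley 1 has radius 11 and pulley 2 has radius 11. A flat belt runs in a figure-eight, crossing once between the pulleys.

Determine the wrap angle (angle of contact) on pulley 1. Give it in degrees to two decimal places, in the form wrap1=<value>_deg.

wrap1=283.57_deg

crossed belt: β = asin((r1+r2)/C) = asin(22/28) = 51.7868°
wrap1 = wrap2 = π + 2β = 283.5736°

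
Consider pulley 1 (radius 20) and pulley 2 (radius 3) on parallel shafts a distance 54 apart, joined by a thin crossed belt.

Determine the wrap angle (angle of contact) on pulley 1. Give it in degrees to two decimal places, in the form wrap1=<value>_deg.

wrap1=230.42_deg

crossed belt: β = asin((r1+r2)/C) = asin(23/54) = 25.2093°
wrap1 = wrap2 = π + 2β = 230.4186°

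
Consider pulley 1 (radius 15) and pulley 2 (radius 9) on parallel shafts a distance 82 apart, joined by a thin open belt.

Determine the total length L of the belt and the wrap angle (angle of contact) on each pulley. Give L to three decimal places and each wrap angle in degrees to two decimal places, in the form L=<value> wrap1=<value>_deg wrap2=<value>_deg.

open belt: β = asin((r2−r1)/C) = asin(-6/82) = -4.1961°
wrap1 = π − 2β = 188.3922°
wrap2 = π + 2β = 171.6078°
tangent length = C·cosβ = 81.7802
L = r1·wrap1 + r2·wrap2 + 2·C·cosβ = 15·3.2881 + 9·2.9951 + 2·81.7802 = 239.8374

L=239.837 wrap1=188.39_deg wrap2=171.61_deg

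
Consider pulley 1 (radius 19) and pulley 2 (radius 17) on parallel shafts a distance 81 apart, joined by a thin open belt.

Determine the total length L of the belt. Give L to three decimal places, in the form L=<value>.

L=275.147

open belt: β = asin((r2−r1)/C) = asin(-2/81) = -1.4149°
wrap1 = π − 2β = 182.8297°
wrap2 = π + 2β = 177.1703°
tangent length = C·cosβ = 80.9753
L = r1·wrap1 + r2·wrap2 + 2·C·cosβ = 19·3.1910 + 17·3.0922 + 2·80.9753 = 275.1467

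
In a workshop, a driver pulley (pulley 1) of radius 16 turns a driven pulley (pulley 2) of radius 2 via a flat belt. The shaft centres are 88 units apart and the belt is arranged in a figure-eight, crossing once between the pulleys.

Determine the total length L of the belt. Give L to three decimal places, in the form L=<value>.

crossed belt: β = asin((r1+r2)/C) = asin(18/88) = 11.8029°
wrap1 = wrap2 = π + 2β = 203.6058°
tangent length = C·cosβ = 86.1394
L = (r1+r2)·wrap + 2·C·cosβ = 18·3.5536 + 2·86.1394 = 236.2435

L=236.243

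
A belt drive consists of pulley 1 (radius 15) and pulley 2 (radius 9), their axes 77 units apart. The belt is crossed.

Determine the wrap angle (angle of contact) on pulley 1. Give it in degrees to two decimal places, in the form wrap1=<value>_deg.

wrap1=216.32_deg

crossed belt: β = asin((r1+r2)/C) = asin(24/77) = 18.1610°
wrap1 = wrap2 = π + 2β = 216.3220°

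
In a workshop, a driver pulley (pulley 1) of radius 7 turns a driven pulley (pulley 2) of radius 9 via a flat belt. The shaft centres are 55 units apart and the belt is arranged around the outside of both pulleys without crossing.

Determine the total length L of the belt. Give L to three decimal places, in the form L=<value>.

open belt: β = asin((r2−r1)/C) = asin(2/55) = 2.0839°
wrap1 = π − 2β = 175.8321°
wrap2 = π + 2β = 184.1679°
tangent length = C·cosβ = 54.9636
L = r1·wrap1 + r2·wrap2 + 2·C·cosβ = 7·3.0688 + 9·3.2143 + 2·54.9636 = 160.3382

L=160.338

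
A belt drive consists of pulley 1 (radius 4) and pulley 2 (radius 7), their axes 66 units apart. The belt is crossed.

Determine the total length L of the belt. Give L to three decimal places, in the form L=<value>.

L=168.395

crossed belt: β = asin((r1+r2)/C) = asin(11/66) = 9.5941°
wrap1 = wrap2 = π + 2β = 199.1881°
tangent length = C·cosβ = 65.0769
L = (r1+r2)·wrap + 2·C·cosβ = 11·3.4765 + 2·65.0769 = 168.3951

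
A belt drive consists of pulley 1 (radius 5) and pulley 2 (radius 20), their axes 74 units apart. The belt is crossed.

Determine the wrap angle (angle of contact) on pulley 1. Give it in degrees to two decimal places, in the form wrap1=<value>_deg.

wrap1=219.49_deg

crossed belt: β = asin((r1+r2)/C) = asin(25/74) = 19.7452°
wrap1 = wrap2 = π + 2β = 219.4904°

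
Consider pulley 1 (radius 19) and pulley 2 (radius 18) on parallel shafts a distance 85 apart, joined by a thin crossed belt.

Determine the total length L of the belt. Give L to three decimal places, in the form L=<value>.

crossed belt: β = asin((r1+r2)/C) = asin(37/85) = 25.8040°
wrap1 = wrap2 = π + 2β = 231.6080°
tangent length = C·cosβ = 76.5245
L = (r1+r2)·wrap + 2·C·cosβ = 37·4.0423 + 2·76.5245 = 302.6149

L=302.615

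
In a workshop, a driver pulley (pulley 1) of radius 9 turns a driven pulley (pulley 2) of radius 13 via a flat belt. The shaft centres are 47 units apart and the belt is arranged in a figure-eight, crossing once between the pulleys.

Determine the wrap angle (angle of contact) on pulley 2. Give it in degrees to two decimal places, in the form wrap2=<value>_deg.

wrap2=235.82_deg

crossed belt: β = asin((r1+r2)/C) = asin(22/47) = 27.9101°
wrap1 = wrap2 = π + 2β = 235.8201°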